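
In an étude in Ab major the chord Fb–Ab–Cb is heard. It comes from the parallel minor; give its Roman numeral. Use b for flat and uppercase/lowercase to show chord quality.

bVI

Fb is the lowered form of scale degree 6 in Ab major (the diatonic degree 6 is F). The diatonic chord on degree 6 would be Fm (vi), but Fb–Ab–Cb is the major chord from Ab minor. As a borrowed chord it is labeled bVI.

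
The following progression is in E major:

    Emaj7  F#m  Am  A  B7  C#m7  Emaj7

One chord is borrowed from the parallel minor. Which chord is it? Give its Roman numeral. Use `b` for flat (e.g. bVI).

E major has the diatonic set E, F#m, G#m, A, B, C#m, D#dim. Emaj7, F#m, A, B7 and C#m7 are all diatonic. But Am (A–C–E) is foreign: the diatonic IV on degree 4 is A, whereas Am comes from E minor. It is labeled iv.

iv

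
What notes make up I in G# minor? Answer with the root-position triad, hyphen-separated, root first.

G#-B#-D#

The root, G#, is scale degree 1 — the same note in G# minor and G# major; only the chord quality changes. In G# major the chord on G# is G#–B#–D#.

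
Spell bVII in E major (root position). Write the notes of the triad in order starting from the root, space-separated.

D F# A

Scale degree 7 in E major is D#. bVII uses the lowered form, D, taken from E minor. In E minor the chord on D is D–F#–A.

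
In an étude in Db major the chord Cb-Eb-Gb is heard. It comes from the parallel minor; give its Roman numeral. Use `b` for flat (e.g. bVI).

bVII

Cb is the lowered form of scale degree 7 in Db major (the diatonic degree 7 is C). Cb–Eb–Gb is a major chord — the form found in Db minor, not the diatonic vii° (Cdim). Borrowed into Db major it is written bVII.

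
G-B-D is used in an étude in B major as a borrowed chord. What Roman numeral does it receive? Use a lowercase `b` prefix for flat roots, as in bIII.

bVI

In B major scale degree 6 is G#; G is its lowered form, from B minor. The diatonic chord on degree 6 would be G#m (vi), but G–B–D is the major chord from B minor. As a borrowed chord it is labeled bVI.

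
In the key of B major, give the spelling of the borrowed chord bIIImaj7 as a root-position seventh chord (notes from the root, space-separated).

D F# A C#

The root of bIIImaj7 is the lowered 3rd degree: D# becomes D. In B minor the chord on D is D–F#–A–C#.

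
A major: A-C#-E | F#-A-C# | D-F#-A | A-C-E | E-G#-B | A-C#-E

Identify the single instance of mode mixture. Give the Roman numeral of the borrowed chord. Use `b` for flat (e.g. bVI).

i

The diatonic triads in A major are A, Bm, C#m, D, E, F#m, G#dim. Of the given chords, A–C#–E = A, F#–A–C# = F#m, D–F#–A = D and E–G#–B = E are diatonic. But A–C–E is foreign: the diatonic I on degree 1 is A, whereas Am comes from A minor. It is labeled i.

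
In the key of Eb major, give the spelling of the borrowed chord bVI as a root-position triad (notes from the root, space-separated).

bVI is built on the lowered scale degree 6. In Eb major degree 6 is C; lowered it becomes Cb. Building the major chord from the parallel minor on Cb: Cb–Eb–Gb.

Cb Eb Gb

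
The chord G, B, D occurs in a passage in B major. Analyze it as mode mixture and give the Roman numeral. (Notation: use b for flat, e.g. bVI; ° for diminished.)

bVI

G is the lowered form of scale degree 6 in B major (the diatonic degree 6 is G#). The diatonic chord on degree 6 would be G#m (vi), but G–B–D is the major chord from B minor. As a borrowed chord it is labeled bVI.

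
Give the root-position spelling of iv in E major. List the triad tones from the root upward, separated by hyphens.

The root, A, is scale degree 4 — the same note in E major and E minor; only the chord quality changes. Building the minor chord from the parallel minor on A: A–C–E.

A-C-E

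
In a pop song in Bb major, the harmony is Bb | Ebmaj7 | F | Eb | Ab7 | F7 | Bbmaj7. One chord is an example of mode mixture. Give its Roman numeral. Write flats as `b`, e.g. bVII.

Bb major has the diatonic set Bb, Cm, Dm, Eb, F, Gm, Adim. Bb, Ebmaj7, F, Eb, F7 and Bbmaj7 are all diatonic. But Ab7 (Ab–C–Eb–Gb) is foreign: the diatonic vii° on degree 7 is Adim, whereas Ab7 comes from Bb minor. It is labeled bVII7.

bVII7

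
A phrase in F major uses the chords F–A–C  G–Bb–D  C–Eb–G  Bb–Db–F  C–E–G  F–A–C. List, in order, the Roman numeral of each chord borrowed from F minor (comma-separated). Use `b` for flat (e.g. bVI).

The diatonic triads in F major are F, Gm, Am, Bb, C, Dm, Edim. F–A–C = F, G–Bb–D = Gm and C–E–G = C all belong to that set. But C–Eb–G is foreign: the diatonic V on degree 5 is C, whereas Cm comes from F minor. It is labeled v. Bb–Db–F doesn't fit — on degree 4 F major would have Bb (IV). Bbm is the degree-4 chord of F minor, so it is the borrowed iv.

v, iv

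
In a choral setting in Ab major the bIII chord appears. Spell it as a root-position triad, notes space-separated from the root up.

bIII is built on the lowered scale degree 3. In Ab major degree 3 is C; lowered it becomes Cb. Building the major chord from the parallel minor on Cb: Cb–Eb–Gb.

Cb Eb Gb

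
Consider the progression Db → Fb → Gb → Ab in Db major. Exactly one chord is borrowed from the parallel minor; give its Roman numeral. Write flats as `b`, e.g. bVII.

bIII

The diatonic triads in Db major are Db, Ebm, Fm, Gb, Ab, Bbm, Cdim. Of the given chords, Db, Gb and Ab are diatonic. But Fb (Fb–Ab–Cb) is foreign: the diatonic iii on degree 3 is Fm, whereas Fb comes from Db minor. It is labeled bIII.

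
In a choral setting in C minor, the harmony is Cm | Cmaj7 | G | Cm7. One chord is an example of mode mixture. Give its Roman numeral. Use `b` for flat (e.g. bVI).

Imaj7

The diatonic triads in C minor (with V from harmonic minor) are Cm, Ddim, Eb, Fm, G, Ab, Bb. Of the given chords, Cm, G and Cm7 are diatonic. But Cmaj7 (C–E–G–B) is foreign: the diatonic i on degree 1 is Cm, whereas Cmaj7 comes from C major. It is labeled Imaj7.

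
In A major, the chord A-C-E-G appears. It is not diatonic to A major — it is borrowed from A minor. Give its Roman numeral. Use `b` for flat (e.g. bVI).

i7

A is scale degree 1 in A major. Diatonically A major has A (I) on that degree; A–C–E–G is instead the minor-seventh chord native to A minor, so it takes the label i7.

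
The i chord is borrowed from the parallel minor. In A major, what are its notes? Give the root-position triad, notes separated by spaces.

i is built on scale degree 1, which is A in both A major and its parallel. Building the minor chord from the parallel minor on A: A–C–E.

A C E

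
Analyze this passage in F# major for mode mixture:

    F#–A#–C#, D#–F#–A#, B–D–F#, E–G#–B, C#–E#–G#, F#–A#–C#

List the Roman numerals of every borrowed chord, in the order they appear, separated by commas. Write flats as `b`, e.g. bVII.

iv, bVII

F# major has the diatonic set F#, G#m, A#m, B, C#, D#m, E#dim. F#–A#–C# = F#, D#–F#–A# = D#m and C#–E#–G# = C# all belong to that set. But B–D–F# is foreign: the diatonic IV on degree 4 is B, whereas Bm comes from F# minor. It is labeled iv. E–G#–B is not: scale degree 7 in F# major carries E#dim (vii°). In F# minor the chord on that degree is E, so here it functions as bVII, borrowed from the parallel minor.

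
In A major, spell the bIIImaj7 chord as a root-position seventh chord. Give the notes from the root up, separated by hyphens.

bIIImaj7 is built on the lowered scale degree 3. In A major degree 3 is C#; lowered it becomes C. Stacking thirds in A minor on C gives C–E–G–B.

C-E-G-B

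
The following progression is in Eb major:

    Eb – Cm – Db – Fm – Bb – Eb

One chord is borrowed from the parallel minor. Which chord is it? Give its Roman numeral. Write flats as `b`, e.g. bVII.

bVII

Eb major has the diatonic set Eb, Fm, Gm, Ab, Bb, Cm, Ddim. Eb, Cm, Fm and Bb are all diatonic. Db (Db–F–Ab) is not: scale degree 7 in Eb major carries Ddim (vii°). In Eb minor the chord on that degree is Db, so here it functions as bVII, borrowed from the parallel minor.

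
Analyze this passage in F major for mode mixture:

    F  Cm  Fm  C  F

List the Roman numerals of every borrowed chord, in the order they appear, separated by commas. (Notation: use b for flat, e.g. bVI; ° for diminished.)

v, i

F major has the diatonic set F, Gm, Am, Bb, C, Dm, Edim. F and C both belong to that set. Cm (C–Eb–G) is not: scale degree 5 in F major carries C (V). In F minor the chord on that degree is Cm, so here it functions as v, borrowed from the parallel minor. But Fm (F–Ab–C) is foreign: the diatonic I on degree 1 is F, whereas Fm comes from F minor. It is labeled i.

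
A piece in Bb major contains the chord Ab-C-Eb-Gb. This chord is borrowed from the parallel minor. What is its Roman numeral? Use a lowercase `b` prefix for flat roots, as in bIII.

In Bb major scale degree 7 is A; Ab is its lowered form, from Bb minor. The diatonic chord on degree 7 would be Adim (vii°), but Ab–C–Eb–Gb is the dominant-seventh chord from Bb minor. As a borrowed chord it is labeled bVII7.

bVII7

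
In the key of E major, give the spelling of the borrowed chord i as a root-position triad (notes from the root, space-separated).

The root, E, is scale degree 1 — the same note in E major and E minor; only the chord quality changes. In E minor the chord on E is E–G–B.

E G B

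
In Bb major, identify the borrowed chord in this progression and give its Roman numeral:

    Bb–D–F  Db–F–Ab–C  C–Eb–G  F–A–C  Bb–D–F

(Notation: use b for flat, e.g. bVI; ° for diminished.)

In Bb major the diatonic chords are Bb, Cm, Dm, Eb, F, Gm, Adim. Of the given chords, Bb–D–F = Bb, C–Eb–G = Cm and F–A–C = F are diatonic. Db–F–Ab–C doesn't fit — on degree 3 Bb major would have Dm (iii). Dbmaj7 is the degree-3 chord of Bb minor, so it is the borrowed bIIImaj7.

bIIImaj7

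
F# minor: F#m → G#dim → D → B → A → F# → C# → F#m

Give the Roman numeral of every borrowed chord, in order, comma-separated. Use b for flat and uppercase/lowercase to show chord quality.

In F# minor (with V from harmonic minor) the diatonic chords are F#m, G#dim, A, Bm, C#, D, E. F#m, G#dim, D, A and C# all belong to that set. B (B–D#–F#) doesn't fit — on degree 4 F# minor would have Bm (iv). B is the degree-4 chord of F# major, so it is the borrowed IV. But F# (F#–A#–C#) is foreign: the diatonic i on degree 1 is F#m, whereas F# comes from F# major. It is labeled I.

IV, I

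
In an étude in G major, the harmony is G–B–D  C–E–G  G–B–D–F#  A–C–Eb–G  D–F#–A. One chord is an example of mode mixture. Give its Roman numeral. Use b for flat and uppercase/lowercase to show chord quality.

iiø7

The diatonic triads in G major are G, Am, Bm, C, D, Em, F#dim. G–B–D = G, C–E–G = C, G–B–D–F# = Gmaj7 and D–F#–A = D all belong to that set. A–C–Eb–G is not: scale degree 2 in G major carries Am (ii). In G minor the chord on that degree is Am7b5, so here it functions as iiø7, borrowed from the parallel minor.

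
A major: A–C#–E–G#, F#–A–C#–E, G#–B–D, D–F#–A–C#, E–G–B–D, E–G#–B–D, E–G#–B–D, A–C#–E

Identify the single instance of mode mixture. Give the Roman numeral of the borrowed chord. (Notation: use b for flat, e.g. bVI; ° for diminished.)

v7

The diatonic triads in A major are A, Bm, C#m, D, E, F#m, G#dim. A–C#–E–G# = Amaj7, F#–A–C#–E = F#m7, G#–B–D = G#dim, D–F#–A–C# = Dmaj7, E–G#–B–D = E7 and A–C#–E = A all belong to that set. E–G–B–D is not: scale degree 5 in A major carries E (V). In A minor the chord on that degree is Em7, so here it functions as v7, borrowed from the parallel minor.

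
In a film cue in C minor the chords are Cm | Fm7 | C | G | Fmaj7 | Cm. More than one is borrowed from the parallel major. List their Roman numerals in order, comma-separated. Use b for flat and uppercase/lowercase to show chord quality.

I, IVmaj7

C minor has the diatonic set Cm, Ddim, Eb, Fm, G, Ab, Bb (with V from harmonic minor). Of the given chords, Cm, Fm7 and G are diatonic. C (C–E–G) is not: scale degree 1 in C minor carries Cm (i). In C major the chord on that degree is C, so here it functions as I, borrowed from the parallel major. Fmaj7 (F–A–C–E) doesn't fit — on degree 4 C minor would have Fm (iv). Fmaj7 is the degree-4 chord of C major, so it is the borrowed IVmaj7.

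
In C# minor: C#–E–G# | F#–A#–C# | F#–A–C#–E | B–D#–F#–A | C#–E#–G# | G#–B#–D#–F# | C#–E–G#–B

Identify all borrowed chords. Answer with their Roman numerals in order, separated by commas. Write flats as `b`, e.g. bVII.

In C# minor (with V from harmonic minor) the diatonic chords are C#m, D#dim, E, F#m, G#, A, B. C#–E–G# = C#m, F#–A–C#–E = F#m7, B–D#–F#–A = B7, G#–B#–D#–F# = G#7 and C#–E–G#–B = C#m7 are all diatonic. F#–A#–C# is not: scale degree 4 in C# minor carries F#m (iv). In C# major the chord on that degree is F#, so here it functions as IV, borrowed from the parallel major. C#–E#–G# doesn't fit — on degree 1 C# minor would have C#m (i). C# is the degree-1 chord of C# major, so it is the borrowed I.

IV, I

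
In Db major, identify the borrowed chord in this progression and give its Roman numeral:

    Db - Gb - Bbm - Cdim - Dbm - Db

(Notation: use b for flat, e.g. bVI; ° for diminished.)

i

Db major has the diatonic set Db, Ebm, Fm, Gb, Ab, Bbm, Cdim. Db, Gb, Bbm and Cdim all belong to that set. But Dbm (Db–Fb–Ab) is foreign: the diatonic I on degree 1 is Db, whereas Dbm comes from Db minor. It is labeled i.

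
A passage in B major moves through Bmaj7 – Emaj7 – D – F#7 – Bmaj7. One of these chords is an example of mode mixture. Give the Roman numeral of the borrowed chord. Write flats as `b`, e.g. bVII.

bIII

The diatonic triads in B major are B, C#m, D#m, E, F#, G#m, A#dim. Bmaj7, Emaj7 and F#7 all belong to that set. But D (D–F#–A) is foreign: the diatonic iii on degree 3 is D#m, whereas D comes from B minor. It is labeled bIII.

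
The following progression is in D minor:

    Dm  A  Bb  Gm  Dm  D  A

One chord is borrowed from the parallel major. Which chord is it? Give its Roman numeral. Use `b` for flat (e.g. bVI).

I

In D minor (with V from harmonic minor) the diatonic chords are Dm, Edim, F, Gm, A, Bb, C. Dm, A, Bb and Gm are all diatonic. D (D–F#–A) doesn't fit — on degree 1 D minor would have Dm (i). D is the degree-1 chord of D major, so it is the borrowed I.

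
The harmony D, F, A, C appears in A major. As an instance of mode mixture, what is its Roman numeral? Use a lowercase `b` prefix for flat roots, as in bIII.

D is scale degree 4 in A major. The diatonic chord on degree 4 would be D (IV), but D–F–A–C is the minor-seventh chord from A minor. As a borrowed chord it is labeled iv7.

iv7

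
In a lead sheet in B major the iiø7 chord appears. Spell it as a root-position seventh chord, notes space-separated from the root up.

iiø7 is built on scale degree 2, which is C# in both B major and its parallel. Building the half-diminished-seventh chord from the parallel minor on C#: C#–E–G–B.

C# E G B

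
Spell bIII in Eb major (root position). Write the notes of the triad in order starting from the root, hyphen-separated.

Scale degree 3 in Eb major is G. bIII uses the lowered form, Gb, taken from Eb minor. Building the major chord from the parallel minor on Gb: Gb–Bb–Db.

Gb-Bb-Db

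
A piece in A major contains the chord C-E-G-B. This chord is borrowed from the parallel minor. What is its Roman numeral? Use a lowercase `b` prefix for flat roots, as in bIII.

bIIImaj7

In A major scale degree 3 is C#; C is its lowered form, from A minor. The diatonic chord on degree 3 would be C#m (iii), but C–E–G–B is the major-seventh chord from A minor. As a borrowed chord it is labeled bIIImaj7.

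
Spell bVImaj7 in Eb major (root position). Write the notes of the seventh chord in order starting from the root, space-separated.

Cb Eb Gb Bb

bVImaj7 is built on the lowered scale degree 6. In Eb major degree 6 is C; lowered it becomes Cb. Building the major-seventh chord from the parallel minor on Cb: Cb–Eb–Gb–Bb.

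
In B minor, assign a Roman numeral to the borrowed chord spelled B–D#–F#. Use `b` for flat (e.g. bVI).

The root B is the diatonic 1st degree of B minor; the borrowing shows in the chord quality. The diatonic chord on degree 1 would be Bm (i), but B–D#–F# is the major chord from B major. As a borrowed chord it is labeled I.

I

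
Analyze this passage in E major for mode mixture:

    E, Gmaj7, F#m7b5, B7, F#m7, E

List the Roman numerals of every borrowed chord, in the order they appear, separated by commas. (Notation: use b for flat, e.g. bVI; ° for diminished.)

The diatonic triads in E major are E, F#m, G#m, A, B, C#m, D#dim. Of the given chords, E, B7 and F#m7 are diatonic. But Gmaj7 (G–B–D–F#) is foreign: the diatonic iii on degree 3 is G#m, whereas Gmaj7 comes from E minor. It is labeled bIIImaj7. But F#m7b5 (F#–A–C–E) is foreign: the diatonic ii on degree 2 is F#m, whereas F#m7b5 comes from E minor. It is labeled iiø7.

bIIImaj7, iiø7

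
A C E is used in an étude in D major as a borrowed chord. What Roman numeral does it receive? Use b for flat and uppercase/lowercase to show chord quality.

v

A is scale degree 5 in D major. Diatonically D major has A (V) on that degree; A–C–E is instead the minor chord native to D minor, so it takes the label v.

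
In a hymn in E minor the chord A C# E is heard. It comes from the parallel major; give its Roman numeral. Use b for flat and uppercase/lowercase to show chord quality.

The root A is the diatonic 4th degree of E minor; the borrowing shows in the chord quality. Diatonically E minor has Am (iv) on that degree; A–C#–E is instead the major chord native to E major, so it takes the label IV.

IV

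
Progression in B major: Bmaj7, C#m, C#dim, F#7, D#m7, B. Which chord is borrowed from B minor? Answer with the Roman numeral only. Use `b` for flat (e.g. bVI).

ii°

The diatonic triads in B major are B, C#m, D#m, E, F#, G#m, A#dim. Of the given chords, Bmaj7, C#m, F#7, D#m7 and B are diatonic. C#dim (C#–E–G) doesn't fit — on degree 2 B major would have C#m (ii). C#dim is the degree-2 chord of B minor, so it is the borrowed ii°.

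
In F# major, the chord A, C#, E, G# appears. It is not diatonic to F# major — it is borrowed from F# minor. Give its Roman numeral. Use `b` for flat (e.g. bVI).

In F# major scale degree 3 is A#; A is its lowered form, from F# minor. The diatonic chord on degree 3 would be A#m (iii), but A–C#–E–G# is the major-seventh chord from F# minor. As a borrowed chord it is labeled bIIImaj7.

bIIImaj7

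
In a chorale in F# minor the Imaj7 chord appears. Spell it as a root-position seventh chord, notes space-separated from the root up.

F# A# C# E#

Imaj7 is built on scale degree 1, which is F# in both F# minor and its parallel. In F# major the chord on F# is F#–A#–C#–E#.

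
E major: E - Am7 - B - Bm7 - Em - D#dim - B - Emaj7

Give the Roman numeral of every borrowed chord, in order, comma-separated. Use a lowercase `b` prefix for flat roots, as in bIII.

iv7, v7, i

The diatonic triads in E major are E, F#m, G#m, A, B, C#m, D#dim. Of the given chords, E, B, D#dim and Emaj7 are diatonic. Am7 (A–C–E–G) is not: scale degree 4 in E major carries A (IV). In E minor the chord on that degree is Am7, so here it functions as iv7, borrowed from the parallel minor. But Bm7 (B–D–F#–A) is foreign: the diatonic V on degree 5 is B, whereas Bm7 comes from E minor. It is labeled v7. But Em (E–G–B) is foreign: the diatonic I on degree 1 is E, whereas Em comes from E minor. It is labeled i.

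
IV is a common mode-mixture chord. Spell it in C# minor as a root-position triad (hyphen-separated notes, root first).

The root, F#, is scale degree 4 — the same note in C# minor and C# major; only the chord quality changes. Building the major chord from the parallel major on F#: F#–A#–C#.

F#-A#-C#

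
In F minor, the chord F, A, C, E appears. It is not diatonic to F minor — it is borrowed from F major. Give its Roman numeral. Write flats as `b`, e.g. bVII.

The root F is the diatonic 1st degree of F minor; the borrowing shows in the chord quality. The diatonic chord on degree 1 would be Fm (i), but F–A–C–E is the major-seventh chord from F major. As a borrowed chord it is labeled Imaj7.

Imaj7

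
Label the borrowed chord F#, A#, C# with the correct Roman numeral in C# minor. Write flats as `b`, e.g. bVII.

F# is scale degree 4 in C# minor. F#–A#–C# is a major chord — the form found in C# major, not the diatonic iv (F#m). Borrowed into C# minor it is written IV.

IV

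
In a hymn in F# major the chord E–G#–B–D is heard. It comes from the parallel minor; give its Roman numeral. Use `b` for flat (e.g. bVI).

The root E is the lowered 7th scale degree — diatonically F# major has E# there. The diatonic chord on degree 7 would be E#dim (vii°), but E–G#–B–D is the dominant-seventh chord from F# minor. As a borrowed chord it is labeled bVII7.

bVII7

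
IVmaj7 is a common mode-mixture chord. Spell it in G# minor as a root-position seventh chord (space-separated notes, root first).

IVmaj7 is built on scale degree 4, which is C# in both G# minor and its parallel. In G# major the chord on C# is C#–E#–G#–B#.

C# E# G# B#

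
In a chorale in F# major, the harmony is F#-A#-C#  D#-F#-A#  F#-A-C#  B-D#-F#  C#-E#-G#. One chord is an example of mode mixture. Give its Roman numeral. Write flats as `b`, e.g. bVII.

i

F# major has the diatonic set F#, G#m, A#m, B, C#, D#m, E#dim. F#–A#–C# = F#, D#–F#–A# = D#m, B–D#–F# = B and C#–E#–G# = C# all belong to that set. But F#–A–C# is foreign: the diatonic I on degree 1 is F#, whereas F#m comes from F# minor. It is labeled i.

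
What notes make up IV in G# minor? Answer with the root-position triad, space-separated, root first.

IV is built on scale degree 4, which is C# in both G# minor and its parallel. Building the major chord from the parallel major on C#: C#–E#–G#.

C# E# G#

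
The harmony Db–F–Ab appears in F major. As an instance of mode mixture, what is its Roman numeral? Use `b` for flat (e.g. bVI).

The root Db is the lowered 6th scale degree — diatonically F major has D there. Db–F–Ab is a major chord — the form found in F minor, not the diatonic vi (Dm). Borrowed into F major it is written bVI.

bVI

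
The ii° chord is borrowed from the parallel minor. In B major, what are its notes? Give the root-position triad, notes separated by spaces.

C# E G

The root, C#, is scale degree 2 — the same note in B major and B minor; only the chord quality changes. Stacking thirds in B minor on C# gives C#–E–G.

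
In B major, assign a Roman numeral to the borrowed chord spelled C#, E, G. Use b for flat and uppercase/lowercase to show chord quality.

The root C# is the diatonic 2nd degree of B major; the borrowing shows in the chord quality. Diatonically B major has C#m (ii) on that degree; C#–E–G is instead the diminished chord native to B minor, so it takes the label ii°.

ii°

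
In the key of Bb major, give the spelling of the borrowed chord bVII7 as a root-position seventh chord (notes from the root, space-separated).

Ab C Eb Gb

The root of bVII7 is the lowered 7th degree: A becomes Ab. In Bb minor the chord on Ab is Ab–C–Eb–Gb.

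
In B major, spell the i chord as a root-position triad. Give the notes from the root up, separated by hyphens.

The root, B, is scale degree 1 — the same note in B major and B minor; only the chord quality changes. In B minor the chord on B is B–D–F#.

B-D-F#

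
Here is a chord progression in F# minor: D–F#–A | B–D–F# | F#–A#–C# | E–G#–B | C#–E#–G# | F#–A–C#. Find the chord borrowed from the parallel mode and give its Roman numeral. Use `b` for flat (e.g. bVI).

I

F# minor has the diatonic set F#m, G#dim, A, Bm, C#, D, E (with V from harmonic minor). D–F#–A = D, B–D–F# = Bm, E–G#–B = E, C#–E#–G# = C# and F#–A–C# = F#m are all diatonic. F#–A#–C# is not: scale degree 1 in F# minor carries F#m (i). In F# major the chord on that degree is F#, so here it functions as I, borrowed from the parallel major.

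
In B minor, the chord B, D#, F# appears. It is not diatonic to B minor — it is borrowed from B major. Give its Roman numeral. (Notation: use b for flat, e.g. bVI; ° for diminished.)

I

The root B is the diatonic 1st degree of B minor; the borrowing shows in the chord quality. The diatonic chord on degree 1 would be Bm (i), but B–D#–F# is the major chord from B major. As a borrowed chord it is labeled I.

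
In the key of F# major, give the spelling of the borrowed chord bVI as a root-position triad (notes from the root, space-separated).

The root of bVI is the lowered 6th degree: D# becomes D. Stacking thirds in F# minor on D gives D–F#–A.

D F# A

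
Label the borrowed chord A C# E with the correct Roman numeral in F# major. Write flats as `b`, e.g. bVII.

The root A is the lowered 3rd scale degree — diatonically F# major has A# there. Diatonically F# major has A#m (iii) on that degree; A–C#–E is instead the major chord native to F# minor, so it takes the label bIII.

bIII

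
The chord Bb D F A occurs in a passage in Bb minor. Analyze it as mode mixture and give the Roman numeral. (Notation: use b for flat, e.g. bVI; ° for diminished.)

Imaj7

The root Bb is the diatonic 1st degree of Bb minor; the borrowing shows in the chord quality. The diatonic chord on degree 1 would be Bbm (i), but Bb–D–F–A is the major-seventh chord from Bb major. As a borrowed chord it is labeled Imaj7.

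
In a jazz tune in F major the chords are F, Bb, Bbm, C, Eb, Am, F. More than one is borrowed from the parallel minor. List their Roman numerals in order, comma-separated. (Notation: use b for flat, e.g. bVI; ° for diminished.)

In F major the diatonic chords are F, Gm, Am, Bb, C, Dm, Edim. Of the given chords, F, Bb, C and Am are diatonic. But Bbm (Bb–Db–F) is foreign: the diatonic IV on degree 4 is Bb, whereas Bbm comes from F minor. It is labeled iv. But Eb (Eb–G–Bb) is foreign: the diatonic vii° on degree 7 is Edim, whereas Eb comes from F minor. It is labeled bVII.

iv, bVII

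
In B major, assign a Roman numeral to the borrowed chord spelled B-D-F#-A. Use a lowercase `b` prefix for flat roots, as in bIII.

i7

The root B is the diatonic 1st degree of B major; the borrowing shows in the chord quality. Diatonically B major has B (I) on that degree; B–D–F#–A is instead the minor-seventh chord native to B minor, so it takes the label i7.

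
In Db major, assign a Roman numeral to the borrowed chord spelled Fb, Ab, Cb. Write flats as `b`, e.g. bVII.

bIII

The root Fb is the lowered 3rd scale degree — diatonically Db major has F there. Fb–Ab–Cb is a major chord — the form found in Db minor, not the diatonic iii (Fm). Borrowed into Db major it is written bIII.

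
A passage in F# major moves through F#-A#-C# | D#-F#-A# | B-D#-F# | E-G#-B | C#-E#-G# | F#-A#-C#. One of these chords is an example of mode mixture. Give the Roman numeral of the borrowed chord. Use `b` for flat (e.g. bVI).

bVII

The diatonic triads in F# major are F#, G#m, A#m, B, C#, D#m, E#dim. F#–A#–C# = F#, D#–F#–A# = D#m, B–D#–F# = B and C#–E#–G# = C# are all diatonic. E–G#–B is not: scale degree 7 in F# major carries E#dim (vii°). In F# minor the chord on that degree is E, so here it functions as bVII, borrowed from the parallel minor.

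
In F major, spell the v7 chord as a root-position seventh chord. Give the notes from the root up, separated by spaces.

C Eb G Bb

v7 is built on scale degree 5, which is C in both F major and its parallel. Stacking thirds in F minor on C gives C–Eb–G–Bb.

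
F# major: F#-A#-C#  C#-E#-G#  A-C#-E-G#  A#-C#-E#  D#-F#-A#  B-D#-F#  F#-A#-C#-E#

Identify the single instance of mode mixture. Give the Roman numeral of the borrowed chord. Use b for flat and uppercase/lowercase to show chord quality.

The diatonic triads in F# major are F#, G#m, A#m, B, C#, D#m, E#dim. F#–A#–C# = F#, C#–E#–G# = C#, A#–C#–E# = A#m, D#–F#–A# = D#m, B–D#–F# = B and F#–A#–C#–E# = F#maj7 all belong to that set. A–C#–E–G# is not: scale degree 3 in F# major carries A#m (iii). In F# minor the chord on that degree is Amaj7, so here it functions as bIIImaj7, borrowed from the parallel minor.

bIIImaj7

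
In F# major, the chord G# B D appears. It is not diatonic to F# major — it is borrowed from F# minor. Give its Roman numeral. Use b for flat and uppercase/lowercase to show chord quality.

G# is scale degree 2 in F# major. The diatonic chord on degree 2 would be G#m (ii), but G#–B–D is the diminished chord from F# minor. As a borrowed chord it is labeled ii°.

ii°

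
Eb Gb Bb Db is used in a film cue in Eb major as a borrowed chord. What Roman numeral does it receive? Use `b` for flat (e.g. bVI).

i7

The root Eb is the diatonic 1st degree of Eb major; the borrowing shows in the chord quality. Eb–Gb–Bb–Db is a minor-seventh chord — the form found in Eb minor, not the diatonic I (Eb). Borrowed into Eb major it is written i7.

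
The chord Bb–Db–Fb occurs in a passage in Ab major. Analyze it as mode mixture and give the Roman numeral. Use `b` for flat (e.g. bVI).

The root Bb is the diatonic 2nd degree of Ab major; the borrowing shows in the chord quality. Diatonically Ab major has Bbm (ii) on that degree; Bb–Db–Fb is instead the diminished chord native to Ab minor, so it takes the label ii°.

ii°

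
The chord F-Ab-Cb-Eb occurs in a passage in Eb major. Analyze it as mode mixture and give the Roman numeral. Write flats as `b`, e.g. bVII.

iiø7

The root F is the diatonic 2nd degree of Eb major; the borrowing shows in the chord quality. F–Ab–Cb–Eb is a half-diminished-seventh chord — the form found in Eb minor, not the diatonic ii (Fm). Borrowed into Eb major it is written iiø7.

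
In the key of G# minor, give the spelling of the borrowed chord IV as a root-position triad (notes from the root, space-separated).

C# E# G#

IV is built on scale degree 4, which is C# in both G# minor and its parallel. Building the major chord from the parallel major on C#: C#–E#–G#.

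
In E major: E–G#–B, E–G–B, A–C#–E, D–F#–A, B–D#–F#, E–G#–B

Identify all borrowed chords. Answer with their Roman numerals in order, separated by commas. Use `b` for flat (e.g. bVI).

i, bVII

In E major the diatonic chords are E, F#m, G#m, A, B, C#m, D#dim. E–G#–B = E, A–C#–E = A and B–D#–F# = B all belong to that set. But E–G–B is foreign: the diatonic I on degree 1 is E, whereas Em comes from E minor. It is labeled i. D–F#–A doesn't fit — on degree 7 E major would have D#dim (vii°). D is the degree-7 chord of E minor, so it is the borrowed bVII.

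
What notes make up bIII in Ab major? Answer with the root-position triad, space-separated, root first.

Cb Eb Gb

Scale degree 3 in Ab major is C. bIII uses the lowered form, Cb, taken from Ab minor. Building the major chord from the parallel minor on Cb: Cb–Eb–Gb.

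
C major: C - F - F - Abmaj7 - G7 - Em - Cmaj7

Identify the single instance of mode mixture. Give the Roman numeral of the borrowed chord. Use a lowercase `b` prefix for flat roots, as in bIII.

bVImaj7

In C major the diatonic chords are C, Dm, Em, F, G, Am, Bdim. C, F, G7, Em and Cmaj7 all belong to that set. Abmaj7 (Ab–C–Eb–G) doesn't fit — on degree 6 C major would have Am (vi). Abmaj7 is the degree-6 chord of C minor, so it is the borrowed bVImaj7.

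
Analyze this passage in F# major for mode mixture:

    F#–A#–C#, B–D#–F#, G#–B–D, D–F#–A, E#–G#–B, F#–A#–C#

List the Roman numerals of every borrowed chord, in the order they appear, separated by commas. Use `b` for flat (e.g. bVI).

ii°, bVI

The diatonic triads in F# major are F#, G#m, A#m, B, C#, D#m, E#dim. F#–A#–C# = F#, B–D#–F# = B and E#–G#–B = E#dim are all diatonic. But G#–B–D is foreign: the diatonic ii on degree 2 is G#m, whereas G#dim comes from F# minor. It is labeled ii°. D–F#–A is not: scale degree 6 in F# major carries D#m (vi). In F# minor the chord on that degree is D, so here it functions as bVI, borrowed from the parallel minor.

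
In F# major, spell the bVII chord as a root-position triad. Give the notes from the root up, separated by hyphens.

Scale degree 7 in F# major is E#. bVII uses the lowered form, E, taken from F# minor. Building the major chord from the parallel minor on E: E–G#–B.

E-G#-B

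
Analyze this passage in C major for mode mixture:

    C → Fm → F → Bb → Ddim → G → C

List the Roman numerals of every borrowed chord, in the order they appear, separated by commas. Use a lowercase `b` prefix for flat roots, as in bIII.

iv, bVII, ii°

C major has the diatonic set C, Dm, Em, F, G, Am, Bdim. C, F and G all belong to that set. Fm (F–Ab–C) doesn't fit — on degree 4 C major would have F (IV). Fm is the degree-4 chord of C minor, so it is the borrowed iv. But Bb (Bb–D–F) is foreign: the diatonic vii° on degree 7 is Bdim, whereas Bb comes from C minor. It is labeled bVII. Ddim (D–F–Ab) is not: scale degree 2 in C major carries Dm (ii). In C minor the chord on that degree is Ddim, so here it functions as ii°, borrowed from the parallel minor.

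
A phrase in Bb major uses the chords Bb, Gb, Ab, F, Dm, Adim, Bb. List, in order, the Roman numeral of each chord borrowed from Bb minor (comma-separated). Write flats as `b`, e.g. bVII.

bVI, bVII

In Bb major the diatonic chords are Bb, Cm, Dm, Eb, F, Gm, Adim. Bb, F, Dm and Adim are all diatonic. Gb (Gb–Bb–Db) doesn't fit — on degree 6 Bb major would have Gm (vi). Gb is the degree-6 chord of Bb minor, so it is the borrowed bVI. Ab (Ab–C–Eb) doesn't fit — on degree 7 Bb major would have Adim (vii°). Ab is the degree-7 chord of Bb minor, so it is the borrowed bVII.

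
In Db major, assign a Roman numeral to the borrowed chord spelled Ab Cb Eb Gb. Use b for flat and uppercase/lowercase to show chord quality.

Ab is scale degree 5 in Db major. Ab–Cb–Eb–Gb is a minor-seventh chord — the form found in Db minor, not the diatonic V (Ab). Borrowed into Db major it is written v7.

v7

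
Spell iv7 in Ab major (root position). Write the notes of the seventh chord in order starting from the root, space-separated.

Db Fb Ab Cb

iv7 is built on scale degree 4, which is Db in both Ab major and its parallel. Stacking thirds in Ab minor on Db gives Db–Fb–Ab–Cb.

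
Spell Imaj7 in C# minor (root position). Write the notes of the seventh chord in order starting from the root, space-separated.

The root, C#, is scale degree 1 — the same note in C# minor and C# major; only the chord quality changes. Stacking thirds in C# major on C# gives C#–E#–G#–B#.

C# E# G# B#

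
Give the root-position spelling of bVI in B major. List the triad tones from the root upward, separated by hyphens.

G-B-D

Scale degree 6 in B major is G#. bVI uses the lowered form, G, taken from B minor. Stacking thirds in B minor on G gives G–B–D.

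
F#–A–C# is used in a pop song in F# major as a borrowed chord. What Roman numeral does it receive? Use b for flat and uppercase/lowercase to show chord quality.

i

The root F# is the diatonic 1st degree of F# major; the borrowing shows in the chord quality. The diatonic chord on degree 1 would be F# (I), but F#–A–C# is the minor chord from F# minor. As a borrowed chord it is labeled i.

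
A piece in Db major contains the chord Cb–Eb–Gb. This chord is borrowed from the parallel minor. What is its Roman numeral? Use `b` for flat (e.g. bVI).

bVII

Cb is the lowered form of scale degree 7 in Db major (the diatonic degree 7 is C). The diatonic chord on degree 7 would be Cdim (vii°), but Cb–Eb–Gb is the major chord from Db minor. As a borrowed chord it is labeled bVII.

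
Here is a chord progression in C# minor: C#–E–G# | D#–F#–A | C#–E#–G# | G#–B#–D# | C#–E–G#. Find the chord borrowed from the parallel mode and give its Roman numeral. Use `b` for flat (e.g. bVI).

C# minor has the diatonic set C#m, D#dim, E, F#m, G#, A, B (with V from harmonic minor). Of the given chords, C#–E–G# = C#m, D#–F#–A = D#dim and G#–B#–D# = G# are diatonic. C#–E#–G# is not: scale degree 1 in C# minor carries C#m (i). In C# major the chord on that degree is C#, so here it functions as I, borrowed from the parallel major.

I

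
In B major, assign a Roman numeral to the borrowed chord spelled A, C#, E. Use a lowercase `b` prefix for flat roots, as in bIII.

bVII

The root A is the lowered 7th scale degree — diatonically B major has A# there. Diatonically B major has A#dim (vii°) on that degree; A–C#–E is instead the major chord native to B minor, so it takes the label bVII.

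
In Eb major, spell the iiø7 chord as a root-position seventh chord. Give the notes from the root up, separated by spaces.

iiø7 is built on scale degree 2, which is F in both Eb major and its parallel. In Eb minor the chord on F is F–Ab–Cb–Eb.

F Ab Cb Eb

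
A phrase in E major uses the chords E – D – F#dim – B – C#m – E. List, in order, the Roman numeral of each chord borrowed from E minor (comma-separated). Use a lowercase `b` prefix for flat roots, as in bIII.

The diatonic triads in E major are E, F#m, G#m, A, B, C#m, D#dim. Of the given chords, E, B and C#m are diatonic. But D (D–F#–A) is foreign: the diatonic vii° on degree 7 is D#dim, whereas D comes from E minor. It is labeled bVII. F#dim (F#–A–C) doesn't fit — on degree 2 E major would have F#m (ii). F#dim is the degree-2 chord of E minor, so it is the borrowed ii°.

bVII, ii°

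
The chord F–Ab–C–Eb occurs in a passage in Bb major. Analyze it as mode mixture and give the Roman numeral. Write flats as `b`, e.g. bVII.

The root F is the diatonic 5th degree of Bb major; the borrowing shows in the chord quality. The diatonic chord on degree 5 would be F (V), but F–Ab–C–Eb is the minor-seventh chord from Bb minor. As a borrowed chord it is labeled v7.

v7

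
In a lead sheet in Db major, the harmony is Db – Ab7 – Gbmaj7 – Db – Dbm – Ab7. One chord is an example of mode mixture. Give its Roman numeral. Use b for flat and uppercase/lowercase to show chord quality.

i

In Db major the diatonic chords are Db, Ebm, Fm, Gb, Ab, Bbm, Cdim. Of the given chords, Db, Ab7 and Gbmaj7 are diatonic. But Dbm (Db–Fb–Ab) is foreign: the diatonic I on degree 1 is Db, whereas Dbm comes from Db minor. It is labeled i.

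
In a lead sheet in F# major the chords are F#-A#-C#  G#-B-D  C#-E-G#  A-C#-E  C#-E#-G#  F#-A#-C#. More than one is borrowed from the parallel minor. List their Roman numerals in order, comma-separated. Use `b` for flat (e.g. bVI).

ii°, v, bIII

F# major has the diatonic set F#, G#m, A#m, B, C#, D#m, E#dim. F#–A#–C# = F# and C#–E#–G# = C# are both diatonic. G#–B–D doesn't fit — on degree 2 F# major would have G#m (ii). G#dim is the degree-2 chord of F# minor, so it is the borrowed ii°. C#–E–G# doesn't fit — on degree 5 F# major would have C# (V). C#m is the degree-5 chord of F# minor, so it is the borrowed v. A–C#–E is not: scale degree 3 in F# major carries A#m (iii). In F# minor the chord on that degree is A, so here it functions as bIII, borrowed from the parallel minor.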